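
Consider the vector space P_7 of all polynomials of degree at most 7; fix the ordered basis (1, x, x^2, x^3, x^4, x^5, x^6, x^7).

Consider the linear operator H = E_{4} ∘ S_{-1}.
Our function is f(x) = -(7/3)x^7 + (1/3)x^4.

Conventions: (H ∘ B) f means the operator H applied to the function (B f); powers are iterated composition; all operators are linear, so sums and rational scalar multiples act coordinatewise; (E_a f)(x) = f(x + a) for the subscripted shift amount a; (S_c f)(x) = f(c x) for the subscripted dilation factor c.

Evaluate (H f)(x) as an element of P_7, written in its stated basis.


the result is g(x) = (7/3)x^7 + (196/3)x^6 + 784x^5 + 5227x^4 + 20912x^3 + 50208x^2 + (200960/3)x + 114944/3

S_{-1} f = (7/3)x^7 + (1/3)x^4
E_{4} S_{-1} f = (7/3)x^7 + (196/3)x^6 + 784x^5 + 5227x^4 + 20912x^3 + 50208x^2 + (200960/3)x + 114944/3


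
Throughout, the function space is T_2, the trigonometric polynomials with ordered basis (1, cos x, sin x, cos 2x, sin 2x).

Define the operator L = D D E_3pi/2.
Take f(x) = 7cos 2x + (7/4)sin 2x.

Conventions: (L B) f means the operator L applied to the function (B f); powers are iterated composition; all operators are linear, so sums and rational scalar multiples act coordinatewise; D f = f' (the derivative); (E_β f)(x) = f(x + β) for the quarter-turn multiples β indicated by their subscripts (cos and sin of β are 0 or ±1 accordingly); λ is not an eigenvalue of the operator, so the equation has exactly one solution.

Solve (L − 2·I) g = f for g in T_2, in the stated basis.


write g with unknown coordinates in the stated basis and equate coefficients in (L − 2·I) g = f
solving from the highest basis element down gives g = (7/2)cos 2x + (7/8)sin 2x
check: L g = 14cos 2x + (7/2)sin 2x
so L g − 2·g = 7cos 2x + (7/4)sin 2x = f ✓

the image equals g(x) = (7/2)cos 2x + (7/8)sin 2x


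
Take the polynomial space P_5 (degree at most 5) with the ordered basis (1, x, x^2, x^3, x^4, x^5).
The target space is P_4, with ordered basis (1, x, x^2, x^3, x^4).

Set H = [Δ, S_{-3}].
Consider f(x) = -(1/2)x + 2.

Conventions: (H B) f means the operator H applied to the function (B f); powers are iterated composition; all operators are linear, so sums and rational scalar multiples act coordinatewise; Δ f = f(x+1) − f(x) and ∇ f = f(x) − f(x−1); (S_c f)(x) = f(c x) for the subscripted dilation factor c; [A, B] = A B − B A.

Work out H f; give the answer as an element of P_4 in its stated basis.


S_{-3} f = (3/2)x + 2
Δ S_{-3} f = 3/2
Δ f = -1/2
S_{-3} Δ f = -1/2
[Δ, S_{-3}] f = 2

g(x) = 2


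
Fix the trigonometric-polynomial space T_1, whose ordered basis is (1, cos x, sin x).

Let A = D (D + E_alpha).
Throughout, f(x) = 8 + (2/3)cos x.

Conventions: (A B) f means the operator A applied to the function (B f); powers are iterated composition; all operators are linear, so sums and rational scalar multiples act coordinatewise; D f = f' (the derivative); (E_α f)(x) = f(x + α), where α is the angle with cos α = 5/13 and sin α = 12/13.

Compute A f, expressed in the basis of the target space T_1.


the image equals g(x) = -(50/39)cos x - (10/39)sin x

D f = -(2/3)sin x
E_alpha f = 8 + (10/39)cos x - (8/13)sin x
(D + E_alpha) f = 8 + (10/39)cos x - (50/39)sin x
D (D + E_alpha) f = -(50/39)cos x - (10/39)sin x


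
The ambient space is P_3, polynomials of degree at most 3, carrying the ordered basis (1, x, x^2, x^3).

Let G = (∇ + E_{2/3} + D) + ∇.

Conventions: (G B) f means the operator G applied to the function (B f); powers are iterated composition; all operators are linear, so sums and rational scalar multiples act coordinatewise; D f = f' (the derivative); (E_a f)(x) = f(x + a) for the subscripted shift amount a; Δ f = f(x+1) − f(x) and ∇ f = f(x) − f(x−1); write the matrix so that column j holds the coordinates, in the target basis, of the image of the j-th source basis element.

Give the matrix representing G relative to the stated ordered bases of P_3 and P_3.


image of 1: 1
image of x: x + 11/3
image of x^2: x^2 + (22/3)x - 14/9
image of x^3: x^3 + 11x^2 - (14/3)x + 62/27
each image's coordinates form column j of the matrix

the matrix is [[1, 11/3, -14/9, 62/27]; [0, 1, 22/3, -14/3]; [0, 0, 1, 11]; [0, 0, 0, 1]] (rows listed top to bottom)


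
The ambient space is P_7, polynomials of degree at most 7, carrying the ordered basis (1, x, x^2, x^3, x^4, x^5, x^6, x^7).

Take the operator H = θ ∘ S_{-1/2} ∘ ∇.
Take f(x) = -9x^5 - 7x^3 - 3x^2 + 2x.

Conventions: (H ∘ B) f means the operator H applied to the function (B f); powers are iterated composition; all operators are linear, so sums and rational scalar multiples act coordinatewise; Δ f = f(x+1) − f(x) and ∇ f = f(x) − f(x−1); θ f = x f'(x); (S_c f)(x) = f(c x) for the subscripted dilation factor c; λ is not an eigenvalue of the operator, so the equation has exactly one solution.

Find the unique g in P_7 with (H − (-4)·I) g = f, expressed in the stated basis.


the result is g(x) = -(9/4)x^5 + (45/64)x^4 + (319/512)x^3 + (9651/4096)x^2 + (42815/16384)x

write g with unknown coordinates in the stated basis and equate coefficients in (H − (-4)·I) g = f
solving from the highest basis element down gives g = -(9/4)x^5 + (45/64)x^4 + (319/512)x^3 + (9651/4096)x^2 + (42815/16384)x
check: H g = -(45/16)x^4 - (1215/128)x^3 - (12723/1024)x^2 - (34623/4096)x
so H g − (-4)·g = -9x^5 - 7x^3 - 3x^2 + 2x = f ✓


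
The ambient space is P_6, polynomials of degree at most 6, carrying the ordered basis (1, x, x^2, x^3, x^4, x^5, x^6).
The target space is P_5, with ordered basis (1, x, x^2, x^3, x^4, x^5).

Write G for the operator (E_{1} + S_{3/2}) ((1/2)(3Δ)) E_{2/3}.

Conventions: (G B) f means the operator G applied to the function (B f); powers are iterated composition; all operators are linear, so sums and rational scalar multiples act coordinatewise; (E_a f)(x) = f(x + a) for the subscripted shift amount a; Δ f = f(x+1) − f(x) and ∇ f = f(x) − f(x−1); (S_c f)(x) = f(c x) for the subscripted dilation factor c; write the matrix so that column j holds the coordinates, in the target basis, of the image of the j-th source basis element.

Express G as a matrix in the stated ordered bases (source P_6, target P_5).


image of 1: 0
image of x: 3
image of x^2: (15/2)x + 10
image of x^3: (117/8)x^2 + (141/4)x + 28
image of x^4: (105/4)x^3 + (345/4)x^2 + 125x + 680/9
image of x^5: (1455/32)x^4 + (1465/8)x^3 + (1445/4)x^2 + (14615/36)x + 5456/27
image of x^6: (2475/32)x^5 + (11625/32)x^4 + (3475/4)x^3 + (32275/24)x^2 + (22855/18)x + 14560/27
each image's coordinates form column j of the matrix

the matrix is [[0, 3, 10, 28, 680/9, 5456/27, 14560/27]; [0, 0, 15/2, 141/4, 125, 14615/36, 22855/18]; [0, 0, 0, 117/8, 345/4, 1445/4, 32275/24]; [0, 0, 0, 0, 105/4, 1465/8, 3475/4]; [0, 0, 0, 0, 0, 1455/32, 11625/32]; [0, 0, 0, 0, 0, 0, 2475/32]] (rows listed top to bottom)


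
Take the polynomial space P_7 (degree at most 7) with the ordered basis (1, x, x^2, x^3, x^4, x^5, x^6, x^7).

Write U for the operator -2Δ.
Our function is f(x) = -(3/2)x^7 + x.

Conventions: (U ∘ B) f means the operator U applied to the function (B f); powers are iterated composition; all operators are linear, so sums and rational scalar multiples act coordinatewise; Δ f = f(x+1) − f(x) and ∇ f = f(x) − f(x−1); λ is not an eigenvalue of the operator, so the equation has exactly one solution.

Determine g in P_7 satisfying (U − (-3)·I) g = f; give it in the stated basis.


g(x) = -(1/2)x^7 - (7/3)x^6 - (49/3)x^5 - (805/9)x^4 - (10535/27)x^3 - (34489/27)x^2 - (225814/81)x - 739367/243

write g with unknown coordinates in the stated basis and equate coefficients in (U − (-3)·I) g = f
solving from the highest basis element down gives g = -(1/2)x^7 - (7/3)x^6 - (49/3)x^5 - (805/9)x^4 - (10535/27)x^3 - (34489/27)x^2 - (225814/81)x - 739367/243
check: U g = 7x^6 + 49x^5 + (805/3)x^4 + (10535/9)x^3 + (34489/9)x^2 + (225841/27)x + 739367/81
so U g − (-3)·g = -(3/2)x^7 + x = f ✓


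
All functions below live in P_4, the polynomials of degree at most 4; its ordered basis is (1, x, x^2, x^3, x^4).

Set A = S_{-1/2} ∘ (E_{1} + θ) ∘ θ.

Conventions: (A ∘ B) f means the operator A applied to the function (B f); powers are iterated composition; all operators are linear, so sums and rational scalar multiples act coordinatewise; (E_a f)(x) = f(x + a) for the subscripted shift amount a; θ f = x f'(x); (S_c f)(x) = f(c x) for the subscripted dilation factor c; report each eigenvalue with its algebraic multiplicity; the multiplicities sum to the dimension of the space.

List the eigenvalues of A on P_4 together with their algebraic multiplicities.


λ = -3/2 (multiplicity 1), λ = -1 (multiplicity 1), λ = 0 (multiplicity 1), λ = 5/4 (multiplicity 1), λ = 3/2 (multiplicity 1)

image of 1: 0
image of x: -x + 1
image of x^2: (3/2)x^2 - 2x + 2
image of x^3: -(3/2)x^3 + (9/4)x^2 - (9/2)x + 3
image of x^4: (5/4)x^4 - 2x^3 + 6x^2 - 8x + 4
the matrix is upper triangular; its diagonal is (0, -1, 3/2, -3/2, 5/4)
for a triangular matrix the eigenvalues are the diagonal entries, with algebraic multiplicity their repetition count


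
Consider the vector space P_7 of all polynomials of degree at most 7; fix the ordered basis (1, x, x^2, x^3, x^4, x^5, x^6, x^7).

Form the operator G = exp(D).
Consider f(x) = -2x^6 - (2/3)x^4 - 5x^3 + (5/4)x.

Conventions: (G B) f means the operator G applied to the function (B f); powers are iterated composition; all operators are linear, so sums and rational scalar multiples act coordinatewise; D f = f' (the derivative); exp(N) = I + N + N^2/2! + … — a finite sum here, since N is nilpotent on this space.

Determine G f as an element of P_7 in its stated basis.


order-1 term: -12x^5 - (8/3)x^3 - 15x^2 + 5/4
order-2 term: -30x^4 - 4x^2 - 15x
order-3 term: -40x^3 - (8/3)x - 5
order-4 term: -30x^2 - 2/3
order-5 term: -12x
order-6 term: -2
the series for exp(D) f terminates at order 6
exp(D) f = -2x^6 - 12x^5 - (92/3)x^4 - (143/3)x^3 - 49x^2 - (341/12)x - 77/12

the image equals g(x) = -2x^6 - 12x^5 - (92/3)x^4 - (143/3)x^3 - 49x^2 - (341/12)x - 77/12


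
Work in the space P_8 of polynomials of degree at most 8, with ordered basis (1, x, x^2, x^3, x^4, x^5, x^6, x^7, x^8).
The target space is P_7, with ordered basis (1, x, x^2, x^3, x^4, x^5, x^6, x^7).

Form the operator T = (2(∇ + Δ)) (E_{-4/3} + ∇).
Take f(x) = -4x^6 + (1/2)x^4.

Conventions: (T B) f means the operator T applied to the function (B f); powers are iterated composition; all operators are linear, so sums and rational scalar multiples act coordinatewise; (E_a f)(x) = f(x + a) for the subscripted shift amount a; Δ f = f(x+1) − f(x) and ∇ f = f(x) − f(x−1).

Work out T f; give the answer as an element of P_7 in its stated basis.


E_{-4/3} f = -4x^6 + 32x^5 - (637/6)x^4 + (5048/27)x^3 - (4976/27)x^2 + (7808/81)x - 15232/729
∇ f = -24x^5 + 60x^4 - 78x^3 + 57x^2 - 22x + 7/2
(E_{-4/3} + ∇) f = -4x^6 + 8x^5 - (277/6)x^4 + (2942/27)x^3 - (3437/27)x^2 + (6026/81)x - 25361/1458
∇ (E_{-4/3} + ∇) f = -24x^5 + 100x^4 - (1034/3)x^3 + (6695/9)x^2 - (22414/27)x + 59749/162
Δ (E_{-4/3} + ∇) f = -24x^5 - 20x^4 - (554/3)x^3 + (629/9)x^2 - (2602/27)x + 2251/162
(∇ + Δ) (E_{-4/3} + ∇) f = -48x^5 + 80x^4 - (1588/3)x^3 + (7324/9)x^2 - (25016/27)x + 31000/81
(2(∇ + Δ)) (E_{-4/3} + ∇) f = -96x^5 + 160x^4 - (3176/3)x^3 + (14648/9)x^2 - (50032/27)x + 62000/81

g(x) = -96x^5 + 160x^4 - (3176/3)x^3 + (14648/9)x^2 - (50032/27)x + 62000/81


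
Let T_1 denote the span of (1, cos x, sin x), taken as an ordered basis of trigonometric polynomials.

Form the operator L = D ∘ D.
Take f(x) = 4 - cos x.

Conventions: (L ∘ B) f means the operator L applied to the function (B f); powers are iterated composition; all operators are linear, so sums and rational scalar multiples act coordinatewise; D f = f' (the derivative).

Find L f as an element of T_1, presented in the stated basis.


D f = sin x
D D f = cos x

the result is g(x) = cos x


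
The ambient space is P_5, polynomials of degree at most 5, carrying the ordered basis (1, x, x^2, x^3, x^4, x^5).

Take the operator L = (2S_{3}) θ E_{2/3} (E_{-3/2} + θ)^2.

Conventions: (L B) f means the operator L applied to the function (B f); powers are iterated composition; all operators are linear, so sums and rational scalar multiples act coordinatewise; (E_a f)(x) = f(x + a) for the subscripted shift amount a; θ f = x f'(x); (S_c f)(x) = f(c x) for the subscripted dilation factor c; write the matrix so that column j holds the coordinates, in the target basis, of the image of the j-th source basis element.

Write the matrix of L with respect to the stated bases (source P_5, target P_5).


image of 1: 0
image of x: 24x
image of x^2: 324x^2 - 18x
image of x^3: 2592x^3 + 18x^2 + 200x
image of x^4: 16200x^4 + 2052x^3 + 3372x^2 - (2045/9)x
image of x^5: 87480x^5 + 24300x^4 + 34020x^3 - 2865x^2 + (12935/12)x
each image's coordinates form column j of the matrix

the matrix is [[0, 0, 0, 0, 0, 0]; [0, 24, -18, 200, -2045/9, 12935/12]; [0, 0, 324, 18, 3372, -2865]; [0, 0, 0, 2592, 2052, 34020]; [0, 0, 0, 0, 16200, 24300]; [0, 0, 0, 0, 0, 87480]] (rows listed top to bottom)


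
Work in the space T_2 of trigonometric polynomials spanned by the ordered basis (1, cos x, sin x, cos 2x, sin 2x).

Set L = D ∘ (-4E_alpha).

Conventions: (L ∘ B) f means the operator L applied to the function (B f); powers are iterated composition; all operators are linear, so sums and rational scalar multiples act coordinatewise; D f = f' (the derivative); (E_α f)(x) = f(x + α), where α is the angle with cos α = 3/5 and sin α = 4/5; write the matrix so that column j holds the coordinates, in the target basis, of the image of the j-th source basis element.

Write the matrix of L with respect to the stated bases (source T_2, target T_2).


image of 1: 0
image of cos x: (16/5)cos x + (12/5)sin x
image of sin x: -(12/5)cos x + (16/5)sin x
image of cos 2x: (192/25)cos 2x - (56/25)sin 2x
image of sin 2x: (56/25)cos 2x + (192/25)sin 2x
each image's coordinates form column j of the matrix

the matrix is [[0, 0, 0, 0, 0]; [0, 16/5, -12/5, 0, 0]; [0, 12/5, 16/5, 0, 0]; [0, 0, 0, 192/25, 56/25]; [0, 0, 0, -56/25, 192/25]] (rows listed top to bottom)


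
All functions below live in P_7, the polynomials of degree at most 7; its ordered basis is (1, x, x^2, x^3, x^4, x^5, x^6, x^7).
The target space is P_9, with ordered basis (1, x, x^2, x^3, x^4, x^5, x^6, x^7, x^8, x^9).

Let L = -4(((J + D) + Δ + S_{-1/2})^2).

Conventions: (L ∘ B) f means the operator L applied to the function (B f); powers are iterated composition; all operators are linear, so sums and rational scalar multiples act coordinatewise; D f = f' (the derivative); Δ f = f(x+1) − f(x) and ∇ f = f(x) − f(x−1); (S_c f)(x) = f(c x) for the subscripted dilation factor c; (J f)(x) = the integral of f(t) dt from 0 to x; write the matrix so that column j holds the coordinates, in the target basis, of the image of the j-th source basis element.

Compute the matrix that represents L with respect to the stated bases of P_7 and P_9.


the matrix is [[-12, -6, -115/3, -105/2, -1861/20, -3949/24, -33671/112, -18063/32]; [-2, -17, -4, -193/2, -193, -3499/8, -7651/8, -66105/32]; [-2, 1/2, -65/4, -15, -431/2, -2035/4, -21759/16, -109067/32]; [0, -2/3, -1/6, -257/16, -14, -4085/12, -3965/4, -99757/32]; [0, 0, -1/3, 1/16, -1025/64, -85/4, -8395/16, -56245/32]; [0, 0, 0, -1/5, -1/40, -4097/256, -93/4, -23191/32]; [0, 0, 0, 0, -2/15, 1/96, -16385/1024, -455/16]; [0, 0, 0, 0, 0, -2/21, -1/224, -65537/4096]; [0, 0, 0, 0, 0, 0, -1/14, 1/512]; [0, 0, 0, 0, 0, 0, 0, -1/18]] (rows listed top to bottom)

image of 1: -2x^2 - 2x - 12
image of x: -(2/3)x^3 + (1/2)x^2 - 17x - 6
image of x^2: -(1/3)x^4 - (1/6)x^3 - (65/4)x^2 - 4x - 115/3
image of x^3: -(1/5)x^5 + (1/16)x^4 - (257/16)x^3 - 15x^2 - (193/2)x - 105/2
image of x^4: -(2/15)x^6 - (1/40)x^5 - (1025/64)x^4 - 14x^3 - (431/2)x^2 - 193x - 1861/20
image of x^5: -(2/21)x^7 + (1/96)x^6 - (4097/256)x^5 - (85/4)x^4 - (4085/12)x^3 - (2035/4)x^2 - (3499/8)x - 3949/24
image of x^6: -(1/14)x^8 - (1/224)x^7 - (16385/1024)x^6 - (93/4)x^5 - (8395/16)x^4 - (3965/4)x^3 - (21759/16)x^2 - (7651/8)x - 33671/112
image of x^7: -(1/18)x^9 + (1/512)x^8 - (65537/4096)x^7 - (455/16)x^6 - (23191/32)x^5 - (56245/32)x^4 - (99757/32)x^3 - (109067/32)x^2 - (66105/32)x - 18063/32
each image's coordinates form column j of the matrix


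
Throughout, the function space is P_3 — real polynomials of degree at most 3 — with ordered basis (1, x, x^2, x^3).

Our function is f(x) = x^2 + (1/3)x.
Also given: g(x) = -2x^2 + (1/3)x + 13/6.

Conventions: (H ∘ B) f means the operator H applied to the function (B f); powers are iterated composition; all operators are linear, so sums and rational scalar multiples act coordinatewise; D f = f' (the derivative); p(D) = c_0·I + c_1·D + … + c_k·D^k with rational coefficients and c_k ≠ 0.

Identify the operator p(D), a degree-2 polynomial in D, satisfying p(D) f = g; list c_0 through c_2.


c_0 = -2, c_1 = 1/2, c_2 = 1

D^0 f = x^2 + (1/3)x
D^1 f = 2x + 1/3
D^2 f = 2
matching coefficients of g against c_0 f + c_1 Df + … from the top degree down determines the c_i
solution: c_0 = -2, c_1 = 1/2, c_2 = 1


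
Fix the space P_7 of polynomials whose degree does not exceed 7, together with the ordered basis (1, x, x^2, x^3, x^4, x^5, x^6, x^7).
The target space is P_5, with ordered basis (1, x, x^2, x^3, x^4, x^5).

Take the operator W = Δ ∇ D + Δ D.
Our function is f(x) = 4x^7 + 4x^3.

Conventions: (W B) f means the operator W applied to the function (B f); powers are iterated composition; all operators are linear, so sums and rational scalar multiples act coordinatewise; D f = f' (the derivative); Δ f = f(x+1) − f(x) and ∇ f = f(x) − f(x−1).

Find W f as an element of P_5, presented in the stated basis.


g(x) = 168x^5 + 1260x^4 + 560x^3 + 1260x^2 + 192x + 120

D f = 28x^6 + 12x^2
∇ D f = 168x^5 - 420x^4 + 560x^3 - 420x^2 + 192x - 40
Δ ∇ D f = 840x^4 + 840x^2 + 80
D f = 28x^6 + 12x^2
Δ D f = 168x^5 + 420x^4 + 560x^3 + 420x^2 + 192x + 40
(Δ ∇ D + Δ D) f = 168x^5 + 1260x^4 + 560x^3 + 1260x^2 + 192x + 120


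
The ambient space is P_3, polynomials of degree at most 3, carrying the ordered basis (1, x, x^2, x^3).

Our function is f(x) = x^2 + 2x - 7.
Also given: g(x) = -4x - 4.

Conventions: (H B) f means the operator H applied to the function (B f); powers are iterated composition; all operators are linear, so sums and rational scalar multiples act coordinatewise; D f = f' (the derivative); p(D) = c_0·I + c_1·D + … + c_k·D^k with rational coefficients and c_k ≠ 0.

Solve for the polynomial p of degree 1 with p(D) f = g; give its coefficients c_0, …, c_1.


p(D) = -2·D, i.e. c_0 = 0, c_1 = -2

D^0 f = x^2 + 2x - 7
D^1 f = 2x + 2
matching coefficients of g against c_0 f + c_1 Df + … from the top degree down determines the c_i
solution: c_0 = 0, c_1 = -2


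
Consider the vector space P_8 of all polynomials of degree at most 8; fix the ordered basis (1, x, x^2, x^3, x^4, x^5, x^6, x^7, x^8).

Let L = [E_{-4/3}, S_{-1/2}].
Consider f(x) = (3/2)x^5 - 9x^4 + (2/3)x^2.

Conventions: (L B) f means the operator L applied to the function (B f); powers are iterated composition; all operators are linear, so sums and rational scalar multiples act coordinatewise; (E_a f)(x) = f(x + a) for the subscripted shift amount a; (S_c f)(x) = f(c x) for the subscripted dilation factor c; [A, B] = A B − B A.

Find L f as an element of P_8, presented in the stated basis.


S_{-1/2} f = -(3/64)x^5 - (9/16)x^4 + (1/6)x^2
E_{-4/3} S_{-1/2} f = -(3/64)x^5 - (1/4)x^4 + (13/6)x^3 - (85/18)x^2 + (112/27)x - 104/81
E_{-4/3} f = (3/2)x^5 - 19x^4 + (224/3)x^3 - (1178/9)x^2 + (2896/27)x - 2720/81
S_{-1/2} E_{-4/3} f = -(3/64)x^5 - (19/16)x^4 - (28/3)x^3 - (589/18)x^2 - (1448/27)x - 2720/81
[E_{-4/3}, S_{-1/2}] f = (15/16)x^4 + (23/2)x^3 + 28x^2 + (520/9)x + 872/27

the image equals g(x) = (15/16)x^4 + (23/2)x^3 + 28x^2 + (520/9)x + 872/27


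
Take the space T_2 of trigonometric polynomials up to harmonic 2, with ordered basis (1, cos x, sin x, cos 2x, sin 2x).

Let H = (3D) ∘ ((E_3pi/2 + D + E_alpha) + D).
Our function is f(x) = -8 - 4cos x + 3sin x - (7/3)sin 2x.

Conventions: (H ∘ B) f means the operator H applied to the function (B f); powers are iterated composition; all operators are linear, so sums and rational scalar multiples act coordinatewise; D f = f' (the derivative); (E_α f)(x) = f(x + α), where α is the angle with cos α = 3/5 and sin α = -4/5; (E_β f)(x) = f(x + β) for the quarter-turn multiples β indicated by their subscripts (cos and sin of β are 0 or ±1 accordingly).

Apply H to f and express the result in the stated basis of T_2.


g(x) = (39/5)cos x + (27/5)sin x + (448/25)cos 2x + (1064/25)sin 2x

E_3pi/2 f = -8 - 3cos x - 4sin x + (7/3)sin 2x
D f = 3cos x + 4sin x - (14/3)cos 2x
E_alpha f = -8 - (24/5)cos x - (7/5)sin x + (56/25)cos 2x + (49/75)sin 2x
(E_3pi/2 + D + E_alpha) f = -16 - (24/5)cos x - (7/5)sin x - (182/75)cos 2x + (224/75)sin 2x
D f = 3cos x + 4sin x - (14/3)cos 2x
((E_3pi/2 + D + E_alpha) + D) f = -16 - (9/5)cos x + (13/5)sin x - (532/75)cos 2x + (224/75)sin 2x
D ((E_3pi/2 + D + E_alpha) + D) f = (13/5)cos x + (9/5)sin x + (448/75)cos 2x + (1064/75)sin 2x
(3D) ((E_3pi/2 + D + E_alpha) + D) f = (39/5)cos x + (27/5)sin x + (448/25)cos 2x + (1064/25)sin 2x


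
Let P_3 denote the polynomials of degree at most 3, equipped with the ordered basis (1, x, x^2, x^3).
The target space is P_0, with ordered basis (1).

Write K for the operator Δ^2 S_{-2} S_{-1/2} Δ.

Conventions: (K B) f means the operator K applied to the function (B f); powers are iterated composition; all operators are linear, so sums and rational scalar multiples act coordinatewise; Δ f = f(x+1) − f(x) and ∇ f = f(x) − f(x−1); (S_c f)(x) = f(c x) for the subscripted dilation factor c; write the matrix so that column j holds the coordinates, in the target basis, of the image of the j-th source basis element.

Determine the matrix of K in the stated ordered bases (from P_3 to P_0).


image of 1: 0
image of x: 0
image of x^2: 0
image of x^3: 6
each image's coordinates form column j of the matrix

the matrix is [[0, 0, 0, 6]] (rows listed top to bottom)


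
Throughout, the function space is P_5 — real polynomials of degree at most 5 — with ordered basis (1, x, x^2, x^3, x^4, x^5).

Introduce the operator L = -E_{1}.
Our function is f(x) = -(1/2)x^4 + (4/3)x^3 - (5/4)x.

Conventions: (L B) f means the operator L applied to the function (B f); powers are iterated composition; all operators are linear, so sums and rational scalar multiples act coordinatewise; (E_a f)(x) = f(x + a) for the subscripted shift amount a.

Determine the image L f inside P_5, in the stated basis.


E_{1} f = -(1/2)x^4 - (2/3)x^3 + x^2 + (3/4)x - 5/12
(-E_{1}) f = (1/2)x^4 + (2/3)x^3 - x^2 - (3/4)x + 5/12

the result is g(x) = (1/2)x^4 + (2/3)x^3 - x^2 - (3/4)x + 5/12


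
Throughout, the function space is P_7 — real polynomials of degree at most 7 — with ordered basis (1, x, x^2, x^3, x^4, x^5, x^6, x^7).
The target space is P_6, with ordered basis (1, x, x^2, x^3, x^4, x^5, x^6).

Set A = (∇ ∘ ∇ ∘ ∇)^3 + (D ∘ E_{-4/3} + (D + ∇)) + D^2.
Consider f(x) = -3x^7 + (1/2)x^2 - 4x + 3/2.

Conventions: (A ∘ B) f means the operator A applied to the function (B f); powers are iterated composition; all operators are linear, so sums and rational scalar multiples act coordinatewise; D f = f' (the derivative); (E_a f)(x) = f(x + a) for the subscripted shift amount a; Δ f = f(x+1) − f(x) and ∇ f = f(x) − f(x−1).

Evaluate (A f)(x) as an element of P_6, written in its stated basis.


the image equals g(x) = -63x^6 + 105x^5 - 665x^4 + (9905/9)x^3 - (9527/9)x^2 + (14984/27)x - 65039/486

∇ f = -21x^6 + 63x^5 - 105x^4 + 105x^3 - 63x^2 + 22x - 15/2
∇ ∇ f = -126x^5 + 630x^4 - 1470x^3 + 1890x^2 - 1302x + 379
∇ ∇ ∇ f = -630x^4 + 3780x^3 - 9450x^2 + 11340x - 5418
∇ (∇ ∘ ∇ ∘ ∇) f = -2520x^3 + 15120x^2 - 32760x + 25200
∇ ∇ (∇ ∘ ∇ ∘ ∇) f = -7560x^2 + 37800x - 50400
∇ ∇ ∇ (∇ ∘ ∇ ∘ ∇) f = -15120x + 45360
∇ (∇ ∘ ∇ ∘ ∇) (∇ ∘ ∇ ∘ ∇) f = -15120
∇ ∇ (∇ ∘ ∇ ∘ ∇) (∇ ∘ ∇ ∘ ∇) f = 0
∇ ∇ ∇ (∇ ∘ ∇ ∘ ∇) (∇ ∘ ∇ ∘ ∇) f = 0
E_{-4/3} f = -3x^7 + 28x^6 - 112x^5 + (2240/9)x^4 - (8960/27)x^3 + (14363/54)x^2 - (29968/243)x + 44027/1458
D E_{-4/3} f = -21x^6 + 168x^5 - 560x^4 + (8960/9)x^3 - (8960/9)x^2 + (14363/27)x - 29968/243
D f = -21x^6 + x - 4
∇ f = -21x^6 + 63x^5 - 105x^4 + 105x^3 - 63x^2 + 22x - 15/2
(D + ∇) f = -42x^6 + 63x^5 - 105x^4 + 105x^3 - 63x^2 + 23x - 23/2
(D ∘ E_{-4/3} + (D + ∇)) f = -63x^6 + 231x^5 - 665x^4 + (9905/9)x^3 - (9527/9)x^2 + (14984/27)x - 65525/486
D f = -21x^6 + x - 4
D D f = -126x^5 + 1
((∇ ∘ ∇ ∘ ∇)^3 + (D ∘ E_{-4/3} + (D + ∇)) + D^2) f = -63x^6 + 105x^5 - 665x^4 + (9905/9)x^3 - (9527/9)x^2 + (14984/27)x - 65039/486


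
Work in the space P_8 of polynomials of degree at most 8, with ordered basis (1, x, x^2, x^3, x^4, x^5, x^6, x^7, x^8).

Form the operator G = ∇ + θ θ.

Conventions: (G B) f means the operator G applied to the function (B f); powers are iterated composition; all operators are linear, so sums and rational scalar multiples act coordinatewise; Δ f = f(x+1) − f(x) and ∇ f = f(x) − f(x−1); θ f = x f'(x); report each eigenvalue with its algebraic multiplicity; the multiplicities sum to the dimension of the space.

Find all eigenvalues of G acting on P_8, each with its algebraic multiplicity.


image of 1: 0
image of x: x + 1
image of x^2: 4x^2 + 2x - 1
image of x^3: 9x^3 + 3x^2 - 3x + 1
image of x^4: 16x^4 + 4x^3 - 6x^2 + 4x - 1
image of x^5: 25x^5 + 5x^4 - 10x^3 + 10x^2 - 5x + 1
image of x^6: 36x^6 + 6x^5 - 15x^4 + 20x^3 - 15x^2 + 6x - 1
image of x^7: 49x^7 + 7x^6 - 21x^5 + 35x^4 - 35x^3 + 21x^2 - 7x + 1
image of x^8: 64x^8 + 8x^7 - 28x^6 + 56x^5 - 70x^4 + 56x^3 - 28x^2 + 8x - 1
the matrix is upper triangular; its diagonal is (0, 1, 4, 9, 16, 25, 36, 49, 64)
for a triangular matrix the eigenvalues are the diagonal entries, with algebraic multiplicity their repetition count

λ = 0 (multiplicity 1), λ = 1 (multiplicity 1), λ = 4 (multiplicity 1), λ = 9 (multiplicity 1), λ = 16 (multiplicity 1), λ = 25 (multiplicity 1), λ = 36 (multiplicity 1), λ = 49 (multiplicity 1), λ = 64 (multiplicity 1)


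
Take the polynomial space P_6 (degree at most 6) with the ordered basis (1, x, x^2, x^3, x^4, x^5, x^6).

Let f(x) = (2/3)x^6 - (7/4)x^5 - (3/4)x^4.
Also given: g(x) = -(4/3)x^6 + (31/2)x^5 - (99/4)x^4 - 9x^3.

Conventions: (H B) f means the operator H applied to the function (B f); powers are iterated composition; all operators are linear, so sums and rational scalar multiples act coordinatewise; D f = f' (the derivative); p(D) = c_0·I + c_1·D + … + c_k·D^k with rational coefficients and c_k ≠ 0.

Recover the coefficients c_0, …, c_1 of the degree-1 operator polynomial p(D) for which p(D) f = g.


c_0 = -2, c_1 = 3

D^0 f = (2/3)x^6 - (7/4)x^5 - (3/4)x^4
D^1 f = 4x^5 - (35/4)x^4 - 3x^3
matching coefficients of g against c_0 f + c_1 Df + … from the top degree down determines the c_i
solution: c_0 = -2, c_1 = 3


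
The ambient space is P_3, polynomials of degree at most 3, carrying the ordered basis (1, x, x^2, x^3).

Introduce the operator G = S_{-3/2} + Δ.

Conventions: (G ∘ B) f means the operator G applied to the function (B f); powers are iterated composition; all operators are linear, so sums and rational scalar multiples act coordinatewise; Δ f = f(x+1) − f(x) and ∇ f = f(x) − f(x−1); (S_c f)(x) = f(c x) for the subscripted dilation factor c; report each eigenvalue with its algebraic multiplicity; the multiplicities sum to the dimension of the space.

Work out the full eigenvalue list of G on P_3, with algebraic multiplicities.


image of 1: 1
image of x: -(3/2)x + 1
image of x^2: (9/4)x^2 + 2x + 1
image of x^3: -(27/8)x^3 + 3x^2 + 3x + 1
the matrix is upper triangular; its diagonal is (1, -3/2, 9/4, -27/8)
for a triangular matrix the eigenvalues are the diagonal entries, with algebraic multiplicity their repetition count

λ = -27/8 (multiplicity 1), λ = -3/2 (multiplicity 1), λ = 1 (multiplicity 1), λ = 9/4 (multiplicity 1)


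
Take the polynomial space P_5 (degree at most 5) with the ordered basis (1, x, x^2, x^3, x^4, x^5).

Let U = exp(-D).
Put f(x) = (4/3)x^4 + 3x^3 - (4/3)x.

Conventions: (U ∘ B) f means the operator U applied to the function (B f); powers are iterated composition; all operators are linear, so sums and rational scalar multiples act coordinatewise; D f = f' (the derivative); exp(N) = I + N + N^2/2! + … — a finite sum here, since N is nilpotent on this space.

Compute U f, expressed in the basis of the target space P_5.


order-1 term: -(16/3)x^3 - 9x^2 + 4/3
order-2 term: 8x^2 + 9x
order-3 term: -(16/3)x - 3
order-4 term: 4/3
the series for exp(-D) f terminates at order 4
exp(-D) f = (4/3)x^4 - (7/3)x^3 - x^2 + (7/3)x - 1/3

the image equals g(x) = (4/3)x^4 - (7/3)x^3 - x^2 + (7/3)x - 1/3


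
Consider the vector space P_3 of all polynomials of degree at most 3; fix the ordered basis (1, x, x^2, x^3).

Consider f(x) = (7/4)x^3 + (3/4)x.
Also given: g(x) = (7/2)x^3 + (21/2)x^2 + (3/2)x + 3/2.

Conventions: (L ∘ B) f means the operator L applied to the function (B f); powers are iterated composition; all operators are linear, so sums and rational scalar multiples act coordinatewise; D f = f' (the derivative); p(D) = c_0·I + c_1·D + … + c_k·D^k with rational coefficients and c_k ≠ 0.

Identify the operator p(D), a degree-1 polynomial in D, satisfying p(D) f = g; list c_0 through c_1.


c_0 = 2, c_1 = 2

D^0 f = (7/4)x^3 + (3/4)x
D^1 f = (21/4)x^2 + 3/4
matching coefficients of g against c_0 f + c_1 Df + … from the top degree down determines the c_i
solution: c_0 = 2, c_1 = 2


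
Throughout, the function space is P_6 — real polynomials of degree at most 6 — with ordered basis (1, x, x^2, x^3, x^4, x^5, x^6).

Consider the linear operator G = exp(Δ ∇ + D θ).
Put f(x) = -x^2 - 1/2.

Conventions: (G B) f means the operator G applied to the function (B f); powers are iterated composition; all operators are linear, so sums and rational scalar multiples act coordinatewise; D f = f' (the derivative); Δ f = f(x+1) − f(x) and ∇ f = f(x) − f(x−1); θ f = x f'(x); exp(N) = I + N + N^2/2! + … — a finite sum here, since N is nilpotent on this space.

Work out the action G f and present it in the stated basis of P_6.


g(x) = -x^2 - 4x - 9/2

order-1 term: -4x - 2
order-2 term: -2
the series for exp(Δ ∇ + D θ) f terminates at order 2
exp(Δ ∇ + D θ) f = -x^2 - 4x - 9/2


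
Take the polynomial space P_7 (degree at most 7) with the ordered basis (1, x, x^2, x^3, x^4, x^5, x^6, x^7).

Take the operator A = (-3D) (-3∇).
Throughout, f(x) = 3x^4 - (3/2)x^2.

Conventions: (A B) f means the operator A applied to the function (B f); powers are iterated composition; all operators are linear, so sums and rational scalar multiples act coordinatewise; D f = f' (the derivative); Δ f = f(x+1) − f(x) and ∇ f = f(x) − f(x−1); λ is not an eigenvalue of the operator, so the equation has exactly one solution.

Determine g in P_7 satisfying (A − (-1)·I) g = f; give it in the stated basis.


write g with unknown coordinates in the stated basis and equate coefficients in (A − (-1)·I) g = f
solving from the highest basis element down gives g = 3x^4 - (651/2)x^2 + 324x + 5751
check: A g = 324x^2 - 324x - 5751
so A g − (-1)·g = 3x^4 - (3/2)x^2 = f ✓

the result is g(x) = 3x^4 - (651/2)x^2 + 324x + 5751


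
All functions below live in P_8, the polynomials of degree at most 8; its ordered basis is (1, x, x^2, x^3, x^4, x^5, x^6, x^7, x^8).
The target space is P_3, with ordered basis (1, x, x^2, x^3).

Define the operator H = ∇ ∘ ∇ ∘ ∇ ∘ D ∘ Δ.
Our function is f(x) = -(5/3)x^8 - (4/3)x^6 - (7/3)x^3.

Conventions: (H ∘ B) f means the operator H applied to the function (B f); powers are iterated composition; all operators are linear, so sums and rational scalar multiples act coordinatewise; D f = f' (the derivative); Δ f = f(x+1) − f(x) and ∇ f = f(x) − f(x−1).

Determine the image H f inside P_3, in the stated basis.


the result is g(x) = -11200x^3 + 33600x^2 - 45760x + 23360

Δ f = -(40/3)x^7 - (140/3)x^6 - (304/3)x^5 - (410/3)x^4 - 120x^3 - (221/3)x^2 - (85/3)x - 16/3
D Δ f = -(280/3)x^6 - 280x^5 - (1520/3)x^4 - (1640/3)x^3 - 360x^2 - (442/3)x - 85/3
∇ (D ∘ Δ) f = -560x^5 - (3280/3)x^3 - (800/3)x - 14
∇ ∇ (D ∘ Δ) f = -2800x^4 + 5600x^3 - 8880x^2 + 6080x - 1920
∇ (∇ ∘ ∇) (D ∘ Δ) f = -11200x^3 + 33600x^2 - 45760x + 23360


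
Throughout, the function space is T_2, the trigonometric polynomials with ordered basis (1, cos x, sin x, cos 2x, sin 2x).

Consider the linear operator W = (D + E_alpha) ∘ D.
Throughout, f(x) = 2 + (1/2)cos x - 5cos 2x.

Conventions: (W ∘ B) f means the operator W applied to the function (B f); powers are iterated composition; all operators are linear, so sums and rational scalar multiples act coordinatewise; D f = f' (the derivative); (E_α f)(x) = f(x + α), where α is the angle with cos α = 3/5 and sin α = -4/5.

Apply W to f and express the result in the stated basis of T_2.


D f = -(1/2)sin x + 10sin 2x
D D f = -(1/2)cos x + 20cos 2x
E_alpha D f = (2/5)cos x - (3/10)sin x - (48/5)cos 2x - (14/5)sin 2x
(D + E_alpha) D f = -(1/10)cos x - (3/10)sin x + (52/5)cos 2x - (14/5)sin 2x

the image equals g(x) = -(1/10)cos x - (3/10)sin x + (52/5)cos 2x - (14/5)sin 2x


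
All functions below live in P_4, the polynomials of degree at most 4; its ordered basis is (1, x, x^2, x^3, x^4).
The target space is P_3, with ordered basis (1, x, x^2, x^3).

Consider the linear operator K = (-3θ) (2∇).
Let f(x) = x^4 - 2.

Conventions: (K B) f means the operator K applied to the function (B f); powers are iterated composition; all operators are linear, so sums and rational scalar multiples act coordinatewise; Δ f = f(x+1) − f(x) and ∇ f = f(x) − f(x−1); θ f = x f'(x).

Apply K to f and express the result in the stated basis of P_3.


∇ f = 4x^3 - 6x^2 + 4x - 1
(2∇) f = 8x^3 - 12x^2 + 8x - 2
θ (2∇) f = 24x^3 - 24x^2 + 8x
(-3θ) (2∇) f = -72x^3 + 72x^2 - 24x

the result is g(x) = -72x^3 + 72x^2 - 24x


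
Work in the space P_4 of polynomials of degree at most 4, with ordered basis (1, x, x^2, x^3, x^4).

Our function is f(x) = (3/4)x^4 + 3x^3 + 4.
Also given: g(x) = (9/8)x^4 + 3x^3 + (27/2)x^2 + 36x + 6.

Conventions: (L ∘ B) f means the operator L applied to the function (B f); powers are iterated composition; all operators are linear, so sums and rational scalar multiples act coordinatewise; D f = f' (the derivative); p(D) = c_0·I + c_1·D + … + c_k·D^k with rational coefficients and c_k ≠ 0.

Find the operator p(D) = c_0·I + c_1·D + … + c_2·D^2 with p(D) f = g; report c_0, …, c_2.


D^0 f = (3/4)x^4 + 3x^3 + 4
D^1 f = 3x^3 + 9x^2
D^2 f = 9x^2 + 18x
matching coefficients of g against c_0 f + c_1 Df + … from the top degree down determines the c_i
solution: c_0 = 3/2, c_1 = -1/2, c_2 = 2

c_0 = 3/2, c_1 = -1/2, c_2 = 2


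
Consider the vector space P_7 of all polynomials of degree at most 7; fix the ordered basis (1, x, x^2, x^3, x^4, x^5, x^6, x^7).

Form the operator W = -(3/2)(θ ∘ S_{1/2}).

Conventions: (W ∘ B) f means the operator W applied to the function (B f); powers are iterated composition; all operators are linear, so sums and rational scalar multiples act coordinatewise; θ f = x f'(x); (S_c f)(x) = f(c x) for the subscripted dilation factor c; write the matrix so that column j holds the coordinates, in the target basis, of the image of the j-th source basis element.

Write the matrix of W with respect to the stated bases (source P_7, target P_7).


image of 1: 0
image of x: -(3/4)x
image of x^2: -(3/4)x^2
image of x^3: -(9/16)x^3
image of x^4: -(3/8)x^4
image of x^5: -(15/64)x^5
image of x^6: -(9/64)x^6
image of x^7: -(21/256)x^7
each image's coordinates form column j of the matrix

the matrix is [[0, 0, 0, 0, 0, 0, 0, 0]; [0, -3/4, 0, 0, 0, 0, 0, 0]; [0, 0, -3/4, 0, 0, 0, 0, 0]; [0, 0, 0, -9/16, 0, 0, 0, 0]; [0, 0, 0, 0, -3/8, 0, 0, 0]; [0, 0, 0, 0, 0, -15/64, 0, 0]; [0, 0, 0, 0, 0, 0, -9/64, 0]; [0, 0, 0, 0, 0, 0, 0, -21/256]] (rows listed top to bottom)


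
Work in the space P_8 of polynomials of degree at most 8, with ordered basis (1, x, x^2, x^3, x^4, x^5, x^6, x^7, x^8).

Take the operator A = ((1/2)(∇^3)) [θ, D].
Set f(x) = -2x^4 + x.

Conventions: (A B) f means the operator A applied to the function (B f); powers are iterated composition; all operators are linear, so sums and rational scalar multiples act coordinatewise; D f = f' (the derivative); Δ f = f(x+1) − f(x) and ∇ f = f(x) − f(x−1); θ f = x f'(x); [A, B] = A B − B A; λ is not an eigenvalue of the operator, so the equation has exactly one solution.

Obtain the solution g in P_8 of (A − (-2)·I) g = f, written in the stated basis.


the image equals g(x) = -x^4 + (1/2)x - 6

write g with unknown coordinates in the stated basis and equate coefficients in (A − (-2)·I) g = f
solving from the highest basis element down gives g = -x^4 + (1/2)x - 6
check: A g = 12
so A g − (-2)·g = -2x^4 + x = f ✓


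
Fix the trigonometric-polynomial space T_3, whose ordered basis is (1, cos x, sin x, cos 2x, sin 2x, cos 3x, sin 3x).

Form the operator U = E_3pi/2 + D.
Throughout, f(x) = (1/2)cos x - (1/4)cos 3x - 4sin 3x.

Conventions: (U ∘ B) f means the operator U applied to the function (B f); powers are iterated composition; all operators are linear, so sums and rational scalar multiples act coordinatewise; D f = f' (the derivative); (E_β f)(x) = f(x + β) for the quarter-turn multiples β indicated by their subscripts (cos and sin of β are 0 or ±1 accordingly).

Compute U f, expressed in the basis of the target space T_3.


E_3pi/2 f = (1/2)sin x - 4cos 3x + (1/4)sin 3x
D f = -(1/2)sin x - 12cos 3x + (3/4)sin 3x
(E_3pi/2 + D) f = -16cos 3x + sin 3x

g(x) = -16cos 3x + sin 3x


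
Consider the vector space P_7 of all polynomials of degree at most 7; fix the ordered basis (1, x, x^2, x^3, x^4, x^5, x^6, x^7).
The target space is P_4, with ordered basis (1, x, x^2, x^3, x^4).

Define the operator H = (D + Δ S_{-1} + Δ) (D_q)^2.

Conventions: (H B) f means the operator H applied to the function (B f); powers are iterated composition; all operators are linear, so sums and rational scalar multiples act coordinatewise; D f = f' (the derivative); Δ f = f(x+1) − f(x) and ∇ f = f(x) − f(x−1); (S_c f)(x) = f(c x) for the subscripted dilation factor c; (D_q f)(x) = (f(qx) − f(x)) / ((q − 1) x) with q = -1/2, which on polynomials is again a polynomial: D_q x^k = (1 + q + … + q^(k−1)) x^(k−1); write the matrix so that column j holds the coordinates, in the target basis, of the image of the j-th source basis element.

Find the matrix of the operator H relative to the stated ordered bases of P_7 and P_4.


the matrix is [[0, 0, 0, 3/8, 15/16, 0, 231/256, 0]; [0, 0, 0, 0, 45/16, 0, 231/64, 0]; [0, 0, 0, 0, 0, 165/128, 693/128, 0]; [0, 0, 0, 0, 0, 0, 693/128, 0]; [0, 0, 0, 0, 0, 0, 0, 4515/2048]] (rows listed top to bottom)

image of 1: 0
image of x: 0
image of x^2: 0
image of x^3: 3/8
image of x^4: (45/16)x + 15/16
image of x^5: (165/128)x^2
image of x^6: (693/128)x^3 + (693/128)x^2 + (231/64)x + 231/256
image of x^7: (4515/2048)x^4
each image's coordinates form column j of the matrix


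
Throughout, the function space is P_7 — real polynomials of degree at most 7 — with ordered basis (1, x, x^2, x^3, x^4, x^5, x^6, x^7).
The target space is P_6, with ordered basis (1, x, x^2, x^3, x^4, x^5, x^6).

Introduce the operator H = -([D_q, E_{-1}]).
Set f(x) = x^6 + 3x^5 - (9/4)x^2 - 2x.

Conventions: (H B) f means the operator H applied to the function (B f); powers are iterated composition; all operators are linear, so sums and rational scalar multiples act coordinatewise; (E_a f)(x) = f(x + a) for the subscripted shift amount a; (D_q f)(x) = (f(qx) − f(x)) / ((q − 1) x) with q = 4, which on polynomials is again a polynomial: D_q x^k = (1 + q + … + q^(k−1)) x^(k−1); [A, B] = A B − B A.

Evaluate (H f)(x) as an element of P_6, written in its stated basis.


E_{-1} f = x^6 - 3x^5 + 10x^3 - (69/4)x^2 + (23/2)x - 9/4
D_q E_{-1} f = 1365x^5 - 1023x^4 + 210x^2 - (345/4)x + 23/2
D_q f = 1365x^5 + 1023x^4 - (45/4)x - 2
E_{-1} D_q f = 1365x^5 - 5802x^4 + 9558x^3 - 7512x^2 + (10887/4)x - 1331/4
[D_q, E_{-1}] f = 4779x^4 - 9558x^3 + 7722x^2 - 2808x + 1377/4
(-([D_q, E_{-1}])) f = -4779x^4 + 9558x^3 - 7722x^2 + 2808x - 1377/4

the result is g(x) = -4779x^4 + 9558x^3 - 7722x^2 + 2808x - 1377/4
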